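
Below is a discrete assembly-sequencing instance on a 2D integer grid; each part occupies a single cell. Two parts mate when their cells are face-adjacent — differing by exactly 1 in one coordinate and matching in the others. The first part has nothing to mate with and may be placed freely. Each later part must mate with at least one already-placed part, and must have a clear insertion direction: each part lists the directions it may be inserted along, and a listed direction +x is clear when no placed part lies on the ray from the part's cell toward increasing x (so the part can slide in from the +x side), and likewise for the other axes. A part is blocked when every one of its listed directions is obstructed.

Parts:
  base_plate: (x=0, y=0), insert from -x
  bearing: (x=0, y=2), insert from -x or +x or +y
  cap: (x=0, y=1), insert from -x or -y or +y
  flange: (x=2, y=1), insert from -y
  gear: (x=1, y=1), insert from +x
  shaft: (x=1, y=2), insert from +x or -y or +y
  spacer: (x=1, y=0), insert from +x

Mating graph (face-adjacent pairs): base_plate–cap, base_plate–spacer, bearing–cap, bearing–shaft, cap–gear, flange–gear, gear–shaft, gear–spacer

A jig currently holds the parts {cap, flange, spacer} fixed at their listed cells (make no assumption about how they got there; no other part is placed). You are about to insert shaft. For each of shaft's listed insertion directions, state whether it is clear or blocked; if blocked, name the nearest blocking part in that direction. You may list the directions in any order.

+x: clear; +y: clear; -y: blocked by spacer

+x: ray from shaft(1, 2) has no placed part ⇒ clear
-y: nearest on ray is spacer@(1, 0) ⇒ blocked
+y: ray from shaft(1, 2) has no placed part ⇒ clear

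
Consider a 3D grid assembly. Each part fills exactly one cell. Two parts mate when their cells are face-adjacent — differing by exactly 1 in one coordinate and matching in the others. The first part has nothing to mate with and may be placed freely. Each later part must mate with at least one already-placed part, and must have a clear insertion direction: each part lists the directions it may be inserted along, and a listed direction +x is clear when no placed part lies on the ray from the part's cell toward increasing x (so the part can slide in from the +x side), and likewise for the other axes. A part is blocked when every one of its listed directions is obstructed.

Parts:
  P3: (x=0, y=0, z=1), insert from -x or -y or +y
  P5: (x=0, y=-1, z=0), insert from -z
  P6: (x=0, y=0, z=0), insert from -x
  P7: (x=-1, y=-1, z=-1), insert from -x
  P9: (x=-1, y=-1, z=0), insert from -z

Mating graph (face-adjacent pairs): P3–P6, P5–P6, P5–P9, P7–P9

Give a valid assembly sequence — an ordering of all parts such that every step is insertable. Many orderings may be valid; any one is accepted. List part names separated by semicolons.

P9; P5; P7; P6; P3

1. P9@(-1, -1, 0) [-z clear] — {P9}
2. P5@(0, -1, 0) [-z clear] — {P5, P9}
3. P7@(-1, -1, -1) [-x clear] — {P5, P7, P9}
4. P6@(0, 0, 0) [-x clear] — {P5, P6, P7, P9}
5. P3@(0, 0, 1) [-x clear] — {P3, P5, P6, P7, P9}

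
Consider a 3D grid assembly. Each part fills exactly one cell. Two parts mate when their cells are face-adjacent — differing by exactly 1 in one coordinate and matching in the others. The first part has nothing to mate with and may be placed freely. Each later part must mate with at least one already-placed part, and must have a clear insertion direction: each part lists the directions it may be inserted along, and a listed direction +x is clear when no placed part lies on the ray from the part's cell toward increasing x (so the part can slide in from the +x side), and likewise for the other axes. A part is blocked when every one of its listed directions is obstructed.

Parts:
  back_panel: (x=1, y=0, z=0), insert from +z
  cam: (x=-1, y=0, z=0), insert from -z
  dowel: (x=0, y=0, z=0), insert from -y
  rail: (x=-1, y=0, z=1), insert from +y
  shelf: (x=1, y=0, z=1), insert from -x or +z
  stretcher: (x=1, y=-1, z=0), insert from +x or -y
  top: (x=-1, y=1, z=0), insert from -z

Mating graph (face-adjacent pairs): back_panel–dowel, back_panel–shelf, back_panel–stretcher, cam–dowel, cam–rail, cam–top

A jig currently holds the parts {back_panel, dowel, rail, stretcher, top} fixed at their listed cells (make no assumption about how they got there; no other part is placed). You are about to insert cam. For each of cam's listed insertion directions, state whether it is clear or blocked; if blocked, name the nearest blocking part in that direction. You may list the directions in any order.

-z: clear

-z: ray from cam(-1, 0, 0) has no placed part ⇒ clear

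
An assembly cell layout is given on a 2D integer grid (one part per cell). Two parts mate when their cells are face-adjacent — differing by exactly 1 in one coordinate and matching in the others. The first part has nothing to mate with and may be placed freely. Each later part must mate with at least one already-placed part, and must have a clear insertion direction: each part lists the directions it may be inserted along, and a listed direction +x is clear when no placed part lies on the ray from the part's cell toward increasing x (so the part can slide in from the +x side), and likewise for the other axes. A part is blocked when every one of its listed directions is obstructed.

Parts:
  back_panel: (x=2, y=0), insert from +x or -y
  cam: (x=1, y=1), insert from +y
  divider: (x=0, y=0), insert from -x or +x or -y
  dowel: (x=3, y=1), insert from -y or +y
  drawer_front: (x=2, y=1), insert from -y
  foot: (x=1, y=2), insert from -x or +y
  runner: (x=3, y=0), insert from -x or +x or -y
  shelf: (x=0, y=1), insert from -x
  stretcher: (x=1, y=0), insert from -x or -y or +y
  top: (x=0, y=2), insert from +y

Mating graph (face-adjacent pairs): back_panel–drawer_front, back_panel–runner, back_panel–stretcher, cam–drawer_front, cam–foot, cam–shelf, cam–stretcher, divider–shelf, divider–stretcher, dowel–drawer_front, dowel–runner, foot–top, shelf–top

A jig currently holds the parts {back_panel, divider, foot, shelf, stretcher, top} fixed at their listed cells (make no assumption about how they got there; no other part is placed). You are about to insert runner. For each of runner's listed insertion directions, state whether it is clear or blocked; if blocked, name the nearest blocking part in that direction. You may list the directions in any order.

+x: clear; -x: blocked by back_panel; -y: clear

-x: nearest on ray is back_panel@(2, 0) ⇒ blocked
+x: ray from runner(3, 0) has no placed part ⇒ clear
-y: ray from runner(3, 0) has no placed part ⇒ clear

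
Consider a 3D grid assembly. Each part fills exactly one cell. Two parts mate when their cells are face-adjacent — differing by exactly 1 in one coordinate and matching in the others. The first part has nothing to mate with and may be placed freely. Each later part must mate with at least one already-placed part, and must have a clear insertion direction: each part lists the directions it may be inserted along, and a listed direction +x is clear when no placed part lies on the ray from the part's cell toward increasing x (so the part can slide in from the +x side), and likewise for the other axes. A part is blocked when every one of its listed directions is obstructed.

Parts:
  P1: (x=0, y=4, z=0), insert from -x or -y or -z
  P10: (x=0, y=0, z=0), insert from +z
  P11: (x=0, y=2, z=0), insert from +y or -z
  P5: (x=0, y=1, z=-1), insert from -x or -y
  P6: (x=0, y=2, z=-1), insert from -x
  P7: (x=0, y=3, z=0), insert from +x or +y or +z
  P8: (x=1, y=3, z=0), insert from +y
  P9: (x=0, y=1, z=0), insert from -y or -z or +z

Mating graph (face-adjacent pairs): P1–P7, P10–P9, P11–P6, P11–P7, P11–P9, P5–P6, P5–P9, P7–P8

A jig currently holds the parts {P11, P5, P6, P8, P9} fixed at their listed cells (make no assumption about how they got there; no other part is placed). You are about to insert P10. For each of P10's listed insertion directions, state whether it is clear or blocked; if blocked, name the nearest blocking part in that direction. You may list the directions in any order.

+z: ray from P10(0, 0, 0) has no placed part ⇒ clear

+z: clear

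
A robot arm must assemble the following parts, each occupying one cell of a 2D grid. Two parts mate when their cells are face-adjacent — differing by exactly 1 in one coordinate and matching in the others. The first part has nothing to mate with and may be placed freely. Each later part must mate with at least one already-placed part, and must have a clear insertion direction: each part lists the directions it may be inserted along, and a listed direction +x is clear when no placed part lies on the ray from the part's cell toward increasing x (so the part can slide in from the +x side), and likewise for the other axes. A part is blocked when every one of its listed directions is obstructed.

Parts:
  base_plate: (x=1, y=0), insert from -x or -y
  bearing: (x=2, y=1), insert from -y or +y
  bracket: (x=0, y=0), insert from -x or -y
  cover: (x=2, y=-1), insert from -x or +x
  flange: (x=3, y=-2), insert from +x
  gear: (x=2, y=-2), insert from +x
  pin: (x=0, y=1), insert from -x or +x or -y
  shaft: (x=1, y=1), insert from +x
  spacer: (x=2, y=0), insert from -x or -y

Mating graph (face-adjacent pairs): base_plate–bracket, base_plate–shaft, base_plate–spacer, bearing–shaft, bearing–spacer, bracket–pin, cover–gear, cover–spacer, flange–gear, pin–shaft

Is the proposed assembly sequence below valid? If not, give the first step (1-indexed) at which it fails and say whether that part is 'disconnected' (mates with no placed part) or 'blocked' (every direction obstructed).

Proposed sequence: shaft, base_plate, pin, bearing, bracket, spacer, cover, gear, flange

1. shaft@(1, 1) [+x clear] — {shaft}
2. base_plate@(1, 0) [-x clear] — {base_plate, shaft}
3. pin@(0, 1) [-x clear] — {base_plate, pin, shaft}
4. bearing@(2, 1) [-y clear] — {base_plate, bearing, pin, shaft}
5. bracket@(0, 0) [-x clear] — {base_plate, bearing, bracket, pin, shaft}
6. spacer@(2, 0) [-y clear] — {base_plate, bearing, bracket, pin, shaft, spacer}
7. cover@(2, -1) [-x clear] — {base_plate, bearing, bracket, cover, pin, shaft, spacer}
8. gear@(2, -2) [+x clear] — {base_plate, bearing, bracket, cover, gear, pin, shaft, spacer}
9. flange@(3, -2) [+x clear] — {base_plate, bearing, bracket, cover, flange, gear, pin, shaft, spacer}

Valid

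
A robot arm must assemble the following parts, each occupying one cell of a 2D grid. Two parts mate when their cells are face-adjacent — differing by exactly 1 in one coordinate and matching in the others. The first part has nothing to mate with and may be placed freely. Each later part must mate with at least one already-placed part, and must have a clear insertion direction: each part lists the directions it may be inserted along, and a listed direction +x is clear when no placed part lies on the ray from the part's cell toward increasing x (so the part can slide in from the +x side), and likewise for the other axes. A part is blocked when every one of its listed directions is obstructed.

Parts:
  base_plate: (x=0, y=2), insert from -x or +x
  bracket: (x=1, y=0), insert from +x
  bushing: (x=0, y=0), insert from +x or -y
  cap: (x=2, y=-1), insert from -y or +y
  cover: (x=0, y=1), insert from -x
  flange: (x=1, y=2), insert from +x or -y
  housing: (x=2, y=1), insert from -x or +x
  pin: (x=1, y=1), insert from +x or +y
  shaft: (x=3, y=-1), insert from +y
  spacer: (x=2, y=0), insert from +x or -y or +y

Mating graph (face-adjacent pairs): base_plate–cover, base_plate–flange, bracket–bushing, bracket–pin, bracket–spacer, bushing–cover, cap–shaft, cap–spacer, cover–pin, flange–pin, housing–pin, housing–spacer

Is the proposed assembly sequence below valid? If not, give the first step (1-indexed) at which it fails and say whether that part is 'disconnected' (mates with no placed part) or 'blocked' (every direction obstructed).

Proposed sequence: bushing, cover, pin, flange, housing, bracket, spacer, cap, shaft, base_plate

1. bushing@(0, 0) [+x clear] — {bushing}
2. cover@(0, 1) [-x clear] — {bushing, cover}
3. pin@(1, 1) [+x clear] — {bushing, cover, pin}
4. flange@(1, 2) [+x clear] — {bushing, cover, flange, pin}
5. housing@(2, 1) [+x clear] — {bushing, cover, flange, housing, pin}
6. bracket@(1, 0) [+x clear] — {bracket, bushing, cover, flange, housing, pin}
7. spacer@(2, 0) [+x clear] — {bracket, bushing, cover, flange, housing, pin, spacer}
8. cap@(2, -1) [-y clear] — {bracket, bushing, cap, cover, flange, housing, pin, spacer}
9. shaft@(3, -1) [+y clear] — {bracket, bushing, cap, cover, flange, housing, pin, shaft, spacer}
10. base_plate@(0, 2) [-x clear] — {base_plate, bracket, bushing, cap, cover, flange, housing, pin, shaft, spacer}

Valid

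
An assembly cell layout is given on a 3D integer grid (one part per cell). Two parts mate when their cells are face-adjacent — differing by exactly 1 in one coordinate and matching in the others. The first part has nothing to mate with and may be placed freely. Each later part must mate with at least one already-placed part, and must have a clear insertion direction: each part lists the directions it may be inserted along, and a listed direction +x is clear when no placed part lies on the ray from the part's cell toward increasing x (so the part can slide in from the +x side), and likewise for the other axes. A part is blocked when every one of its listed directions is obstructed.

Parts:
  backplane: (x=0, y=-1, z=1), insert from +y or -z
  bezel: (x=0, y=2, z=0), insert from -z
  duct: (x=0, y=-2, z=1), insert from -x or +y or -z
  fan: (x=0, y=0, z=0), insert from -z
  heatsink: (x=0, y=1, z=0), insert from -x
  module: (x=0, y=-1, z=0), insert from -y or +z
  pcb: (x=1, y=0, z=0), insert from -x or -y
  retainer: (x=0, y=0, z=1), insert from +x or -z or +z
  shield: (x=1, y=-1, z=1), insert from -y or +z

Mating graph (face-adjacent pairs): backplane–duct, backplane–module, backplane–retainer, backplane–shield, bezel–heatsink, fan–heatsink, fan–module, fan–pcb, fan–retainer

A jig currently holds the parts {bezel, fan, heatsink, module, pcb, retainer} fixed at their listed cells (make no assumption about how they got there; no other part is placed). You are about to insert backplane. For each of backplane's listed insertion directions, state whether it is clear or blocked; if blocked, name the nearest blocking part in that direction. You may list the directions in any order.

+y: blocked by retainer; -z: blocked by module

+y: nearest on ray is retainer@(0, 0, 1) ⇒ blocked
-z: nearest on ray is module@(0, -1, 0) ⇒ blocked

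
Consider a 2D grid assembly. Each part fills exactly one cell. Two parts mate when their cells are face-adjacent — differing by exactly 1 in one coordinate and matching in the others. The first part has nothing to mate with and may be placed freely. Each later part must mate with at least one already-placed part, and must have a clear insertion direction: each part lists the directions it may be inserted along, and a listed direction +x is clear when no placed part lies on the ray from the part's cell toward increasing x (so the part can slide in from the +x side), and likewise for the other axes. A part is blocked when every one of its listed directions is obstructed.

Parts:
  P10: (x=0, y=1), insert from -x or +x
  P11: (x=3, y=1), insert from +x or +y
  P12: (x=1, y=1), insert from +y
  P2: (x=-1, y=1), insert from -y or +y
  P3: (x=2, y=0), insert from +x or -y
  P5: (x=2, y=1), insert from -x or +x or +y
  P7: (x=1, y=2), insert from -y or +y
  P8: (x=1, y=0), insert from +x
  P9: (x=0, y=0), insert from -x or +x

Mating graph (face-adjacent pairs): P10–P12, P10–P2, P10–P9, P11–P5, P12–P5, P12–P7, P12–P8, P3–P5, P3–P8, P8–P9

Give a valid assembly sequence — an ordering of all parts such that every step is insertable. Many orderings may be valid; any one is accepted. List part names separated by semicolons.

P12; P10; P2; P8; P5; P9; P11; P3; P7

1. P12@(1, 1) [+y clear] — {P12}
2. P10@(0, 1) [-x clear] — {P10, P12}
3. P2@(-1, 1) [-y clear] — {P10, P12, P2}
4. P8@(1, 0) [+x clear] — {P10, P12, P2, P8}
5. P5@(2, 1) [+x clear] — {P10, P12, P2, P5, P8}
6. P9@(0, 0) [-x clear] — {P10, P12, P2, P5, P8, P9}
7. P11@(3, 1) [+x clear] — {P10, P11, P12, P2, P5, P8, P9}
8. P3@(2, 0) [+x clear] — {P10, P11, P12, P2, P3, P5, P8, P9}
9. P7@(1, 2) [+y clear] — {P10, P11, P12, P2, P3, P5, P7, P8, P9}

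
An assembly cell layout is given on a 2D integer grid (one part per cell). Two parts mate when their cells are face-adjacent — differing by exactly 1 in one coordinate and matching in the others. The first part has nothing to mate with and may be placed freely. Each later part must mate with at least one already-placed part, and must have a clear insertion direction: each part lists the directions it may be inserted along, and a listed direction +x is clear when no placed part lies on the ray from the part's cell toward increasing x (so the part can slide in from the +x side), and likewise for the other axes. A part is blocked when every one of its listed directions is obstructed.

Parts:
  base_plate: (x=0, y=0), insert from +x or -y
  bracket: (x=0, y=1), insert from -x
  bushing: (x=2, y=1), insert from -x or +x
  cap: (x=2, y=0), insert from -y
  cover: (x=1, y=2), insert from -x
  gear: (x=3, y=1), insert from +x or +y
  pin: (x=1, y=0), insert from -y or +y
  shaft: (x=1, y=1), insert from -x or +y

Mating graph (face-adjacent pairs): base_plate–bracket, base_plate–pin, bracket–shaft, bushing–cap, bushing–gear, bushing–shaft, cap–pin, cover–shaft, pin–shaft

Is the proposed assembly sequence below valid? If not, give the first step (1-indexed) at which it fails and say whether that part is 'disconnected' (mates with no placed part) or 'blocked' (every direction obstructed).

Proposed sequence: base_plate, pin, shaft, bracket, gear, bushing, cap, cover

1. base_plate@(0, 0) [+x clear] — {base_plate}
2. pin@(1, 0) [-y clear] — {base_plate, pin}
3. shaft@(1, 1) [-x clear] — {base_plate, pin, shaft}
4. bracket@(0, 1) [-x clear] — {base_plate, bracket, pin, shaft}
5. gear@(3, 1) — no placed neighbour ⇒ disconnected

Invalid at step 5 (disconnected)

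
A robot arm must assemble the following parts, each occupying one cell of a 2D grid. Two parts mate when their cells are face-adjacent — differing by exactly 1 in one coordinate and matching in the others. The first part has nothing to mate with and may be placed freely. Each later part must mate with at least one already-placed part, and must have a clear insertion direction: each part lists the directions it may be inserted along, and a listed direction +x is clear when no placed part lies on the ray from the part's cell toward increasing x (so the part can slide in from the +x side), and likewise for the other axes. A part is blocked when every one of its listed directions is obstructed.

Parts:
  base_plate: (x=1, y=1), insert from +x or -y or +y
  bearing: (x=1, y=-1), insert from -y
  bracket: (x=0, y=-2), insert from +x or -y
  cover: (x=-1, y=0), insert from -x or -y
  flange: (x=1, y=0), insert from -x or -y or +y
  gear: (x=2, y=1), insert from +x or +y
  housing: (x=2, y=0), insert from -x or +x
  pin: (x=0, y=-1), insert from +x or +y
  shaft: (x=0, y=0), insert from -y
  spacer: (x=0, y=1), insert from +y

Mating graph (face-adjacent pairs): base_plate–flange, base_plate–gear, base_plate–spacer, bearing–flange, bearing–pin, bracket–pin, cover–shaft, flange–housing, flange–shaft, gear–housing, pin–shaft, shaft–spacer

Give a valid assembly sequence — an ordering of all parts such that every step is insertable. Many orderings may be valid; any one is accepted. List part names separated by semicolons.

1. shaft@(0, 0) [-y clear] — {shaft}
2. flange@(1, 0) [-y clear] — {flange, shaft}
3. base_plate@(1, 1) [+x clear] — {base_plate, flange, shaft}
4. housing@(2, 0) [+x clear] — {base_plate, flange, housing, shaft}
5. pin@(0, -1) [+x clear] — {base_plate, flange, housing, pin, shaft}
6. bearing@(1, -1) [-y clear] — {base_plate, bearing, flange, housing, pin, shaft}
7. spacer@(0, 1) [+y clear] — {base_plate, bearing, flange, housing, pin, shaft, spacer}
8. gear@(2, 1) [+x clear] — {base_plate, bearing, flange, gear, housing, pin, shaft, spacer}
9. cover@(-1, 0) [-x clear] — {base_plate, bearing, cover, flange, gear, housing, pin, shaft, spacer}
10. bracket@(0, -2) [+x clear] — {base_plate, bearing, bracket, cover, flange, gear, housing, pin, shaft, spacer}

shaft; flange; base_plate; housing; pin; bearing; spacer; gear; cover; bracket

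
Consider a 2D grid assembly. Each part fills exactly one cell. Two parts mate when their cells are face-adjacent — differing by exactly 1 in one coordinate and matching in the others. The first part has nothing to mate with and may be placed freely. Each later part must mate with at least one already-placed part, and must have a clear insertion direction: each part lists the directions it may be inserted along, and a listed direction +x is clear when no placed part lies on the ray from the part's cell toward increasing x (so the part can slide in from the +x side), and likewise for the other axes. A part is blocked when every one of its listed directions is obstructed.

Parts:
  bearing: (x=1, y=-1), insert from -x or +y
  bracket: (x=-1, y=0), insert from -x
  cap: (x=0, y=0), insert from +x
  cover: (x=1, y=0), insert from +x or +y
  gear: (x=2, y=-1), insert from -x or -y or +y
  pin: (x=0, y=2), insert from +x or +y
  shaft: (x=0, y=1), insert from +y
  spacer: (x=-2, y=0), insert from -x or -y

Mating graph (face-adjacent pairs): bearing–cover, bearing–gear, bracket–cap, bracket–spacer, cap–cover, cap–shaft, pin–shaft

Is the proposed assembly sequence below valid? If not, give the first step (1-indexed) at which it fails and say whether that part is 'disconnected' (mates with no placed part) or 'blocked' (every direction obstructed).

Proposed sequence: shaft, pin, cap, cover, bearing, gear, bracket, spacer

1. shaft@(0, 1) [+y clear] — {shaft}
2. pin@(0, 2) [+x clear] — {pin, shaft}
3. cap@(0, 0) [+x clear] — {cap, pin, shaft}
4. cover@(1, 0) [+x clear] — {cap, cover, pin, shaft}
5. bearing@(1, -1) [-x clear] — {bearing, cap, cover, pin, shaft}
6. gear@(2, -1) [-y clear] — {bearing, cap, cover, gear, pin, shaft}
7. bracket@(-1, 0) [-x clear] — {bearing, bracket, cap, cover, gear, pin, shaft}
8. spacer@(-2, 0) [-x clear] — {bearing, bracket, cap, cover, gear, pin, shaft, spacer}

Valid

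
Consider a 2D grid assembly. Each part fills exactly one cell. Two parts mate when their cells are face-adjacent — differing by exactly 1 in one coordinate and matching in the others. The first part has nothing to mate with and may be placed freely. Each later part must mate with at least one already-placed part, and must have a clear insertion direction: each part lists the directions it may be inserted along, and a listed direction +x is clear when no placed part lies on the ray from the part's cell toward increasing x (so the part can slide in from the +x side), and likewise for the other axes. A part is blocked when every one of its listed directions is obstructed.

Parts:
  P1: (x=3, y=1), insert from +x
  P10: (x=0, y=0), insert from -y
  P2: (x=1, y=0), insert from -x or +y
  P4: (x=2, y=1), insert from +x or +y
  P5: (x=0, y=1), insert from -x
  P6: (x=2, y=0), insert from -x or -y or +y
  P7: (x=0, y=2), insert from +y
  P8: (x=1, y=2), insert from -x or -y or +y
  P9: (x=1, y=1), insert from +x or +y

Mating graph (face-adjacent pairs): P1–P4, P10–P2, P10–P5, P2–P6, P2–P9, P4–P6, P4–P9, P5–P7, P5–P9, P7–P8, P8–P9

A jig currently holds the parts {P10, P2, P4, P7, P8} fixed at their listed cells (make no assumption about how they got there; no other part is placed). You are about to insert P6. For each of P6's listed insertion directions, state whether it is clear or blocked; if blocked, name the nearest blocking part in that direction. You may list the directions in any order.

+y: blocked by P4; -x: blocked by P2; -y: clear

-x: nearest on ray is P2@(1, 0) ⇒ blocked
-y: ray from P6(2, 0) has no placed part ⇒ clear
+y: nearest on ray is P4@(2, 1) ⇒ blocked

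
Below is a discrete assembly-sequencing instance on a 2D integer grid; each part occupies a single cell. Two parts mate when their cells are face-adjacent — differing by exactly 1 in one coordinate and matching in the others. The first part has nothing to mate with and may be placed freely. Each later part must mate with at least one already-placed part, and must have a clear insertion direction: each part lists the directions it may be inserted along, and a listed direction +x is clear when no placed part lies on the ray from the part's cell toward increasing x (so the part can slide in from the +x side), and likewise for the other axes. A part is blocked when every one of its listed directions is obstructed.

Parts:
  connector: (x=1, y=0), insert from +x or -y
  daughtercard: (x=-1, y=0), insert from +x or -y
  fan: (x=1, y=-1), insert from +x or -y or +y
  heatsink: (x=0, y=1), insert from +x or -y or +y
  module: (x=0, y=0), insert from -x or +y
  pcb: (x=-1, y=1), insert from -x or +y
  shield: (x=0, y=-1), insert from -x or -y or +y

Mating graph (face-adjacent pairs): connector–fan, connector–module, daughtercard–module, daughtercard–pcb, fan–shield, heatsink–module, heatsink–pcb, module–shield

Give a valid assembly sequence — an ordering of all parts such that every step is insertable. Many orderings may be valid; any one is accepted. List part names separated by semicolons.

connector; module; shield; daughtercard; pcb; fan; heatsink

1. connector@(1, 0) [+x clear] — {connector}
2. module@(0, 0) [-x clear] — {connector, module}
3. shield@(0, -1) [-x clear] — {connector, module, shield}
4. daughtercard@(-1, 0) [-y clear] — {connector, daughtercard, module, shield}
5. pcb@(-1, 1) [-x clear] — {connector, daughtercard, module, pcb, shield}
6. fan@(1, -1) [+x clear] — {connector, daughtercard, fan, module, pcb, shield}
7. heatsink@(0, 1) [+x clear] — {connector, daughtercard, fan, heatsink, module, pcb, shield}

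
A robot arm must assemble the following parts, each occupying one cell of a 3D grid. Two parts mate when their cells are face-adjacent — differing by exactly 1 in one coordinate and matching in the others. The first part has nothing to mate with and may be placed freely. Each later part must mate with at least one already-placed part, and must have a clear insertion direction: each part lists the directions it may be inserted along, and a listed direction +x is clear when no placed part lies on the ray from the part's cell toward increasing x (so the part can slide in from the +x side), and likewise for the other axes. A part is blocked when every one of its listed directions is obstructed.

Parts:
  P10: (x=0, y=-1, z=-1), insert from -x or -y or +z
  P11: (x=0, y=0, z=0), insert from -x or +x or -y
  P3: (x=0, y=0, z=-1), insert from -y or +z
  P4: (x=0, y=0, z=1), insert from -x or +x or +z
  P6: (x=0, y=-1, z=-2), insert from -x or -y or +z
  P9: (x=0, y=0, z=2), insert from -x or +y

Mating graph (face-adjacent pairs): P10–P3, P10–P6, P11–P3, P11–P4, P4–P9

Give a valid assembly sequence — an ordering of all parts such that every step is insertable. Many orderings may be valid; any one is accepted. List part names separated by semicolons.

1. P9@(0, 0, 2) [-x clear] — {P9}
2. P4@(0, 0, 1) [-x clear] — {P4, P9}
3. P11@(0, 0, 0) [-x clear] — {P11, P4, P9}
4. P3@(0, 0, -1) [-y clear] — {P11, P3, P4, P9}
5. P10@(0, -1, -1) [-x clear] — {P10, P11, P3, P4, P9}
6. P6@(0, -1, -2) [-x clear] — {P10, P11, P3, P4, P6, P9}

P9; P4; P11; P3; P10; P6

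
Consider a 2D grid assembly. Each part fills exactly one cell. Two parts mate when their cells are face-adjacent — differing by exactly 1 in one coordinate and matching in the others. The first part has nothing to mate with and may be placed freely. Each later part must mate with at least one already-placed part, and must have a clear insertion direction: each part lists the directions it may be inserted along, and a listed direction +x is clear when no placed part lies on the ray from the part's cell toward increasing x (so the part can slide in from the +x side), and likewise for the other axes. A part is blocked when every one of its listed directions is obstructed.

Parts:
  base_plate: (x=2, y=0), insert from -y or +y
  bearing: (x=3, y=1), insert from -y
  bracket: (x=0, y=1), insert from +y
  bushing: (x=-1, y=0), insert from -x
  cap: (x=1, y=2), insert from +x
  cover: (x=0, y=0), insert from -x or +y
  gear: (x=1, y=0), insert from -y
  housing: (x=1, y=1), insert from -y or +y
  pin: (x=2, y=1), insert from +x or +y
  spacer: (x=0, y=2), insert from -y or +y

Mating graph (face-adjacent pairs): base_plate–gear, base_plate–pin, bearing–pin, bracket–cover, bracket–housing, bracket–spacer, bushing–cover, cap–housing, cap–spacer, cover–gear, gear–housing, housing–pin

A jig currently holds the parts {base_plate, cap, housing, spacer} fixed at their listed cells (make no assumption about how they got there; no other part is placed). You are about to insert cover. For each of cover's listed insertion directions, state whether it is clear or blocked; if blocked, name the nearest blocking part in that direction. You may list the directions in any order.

+y: blocked by spacer; -x: clear

-x: ray from cover(0, 0) has no placed part ⇒ clear
+y: nearest on ray is spacer@(0, 2) ⇒ blocked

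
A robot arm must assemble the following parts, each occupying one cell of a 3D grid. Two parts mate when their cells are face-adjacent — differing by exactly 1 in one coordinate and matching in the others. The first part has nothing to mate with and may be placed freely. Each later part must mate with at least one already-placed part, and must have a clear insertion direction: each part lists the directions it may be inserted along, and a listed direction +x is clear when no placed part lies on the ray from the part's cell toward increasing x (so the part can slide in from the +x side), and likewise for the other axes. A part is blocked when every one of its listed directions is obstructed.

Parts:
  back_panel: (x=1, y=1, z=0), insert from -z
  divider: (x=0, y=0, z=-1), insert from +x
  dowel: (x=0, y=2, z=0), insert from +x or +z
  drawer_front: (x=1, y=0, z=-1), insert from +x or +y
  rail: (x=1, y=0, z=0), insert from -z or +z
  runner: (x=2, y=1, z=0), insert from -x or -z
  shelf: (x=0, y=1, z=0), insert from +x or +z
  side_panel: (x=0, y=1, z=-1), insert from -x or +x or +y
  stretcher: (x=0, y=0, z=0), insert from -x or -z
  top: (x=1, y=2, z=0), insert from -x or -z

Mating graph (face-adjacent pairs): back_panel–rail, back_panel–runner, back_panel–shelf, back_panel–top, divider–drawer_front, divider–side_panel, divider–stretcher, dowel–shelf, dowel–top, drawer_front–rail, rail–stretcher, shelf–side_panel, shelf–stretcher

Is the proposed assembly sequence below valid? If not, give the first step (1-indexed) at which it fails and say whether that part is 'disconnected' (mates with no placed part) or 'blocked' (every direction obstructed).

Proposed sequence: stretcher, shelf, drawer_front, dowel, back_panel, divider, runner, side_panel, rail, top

Invalid at step 3 (disconnected)

1. stretcher@(0, 0, 0) [-x clear] — {stretcher}
2. shelf@(0, 1, 0) [+x clear] — {shelf, stretcher}
3. drawer_front@(1, 0, -1) — no placed neighbour ⇒ disconnected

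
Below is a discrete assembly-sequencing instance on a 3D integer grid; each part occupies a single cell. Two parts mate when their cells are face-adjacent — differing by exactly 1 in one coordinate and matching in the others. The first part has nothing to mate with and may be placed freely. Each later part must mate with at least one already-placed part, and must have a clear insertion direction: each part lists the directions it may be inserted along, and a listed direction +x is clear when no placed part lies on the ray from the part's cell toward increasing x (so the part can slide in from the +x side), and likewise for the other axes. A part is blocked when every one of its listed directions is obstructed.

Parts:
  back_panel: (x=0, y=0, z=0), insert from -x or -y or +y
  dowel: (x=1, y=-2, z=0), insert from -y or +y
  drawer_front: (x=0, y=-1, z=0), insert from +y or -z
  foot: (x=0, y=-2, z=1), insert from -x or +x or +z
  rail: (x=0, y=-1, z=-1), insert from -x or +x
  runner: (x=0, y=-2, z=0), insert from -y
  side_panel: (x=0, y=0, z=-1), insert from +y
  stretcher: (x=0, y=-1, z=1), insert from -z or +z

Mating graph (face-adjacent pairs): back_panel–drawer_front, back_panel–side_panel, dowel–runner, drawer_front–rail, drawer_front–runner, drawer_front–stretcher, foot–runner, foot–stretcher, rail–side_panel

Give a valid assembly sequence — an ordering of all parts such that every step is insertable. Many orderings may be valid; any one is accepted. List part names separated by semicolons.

1. stretcher@(0, -1, 1) [-z clear] — {stretcher}
2. foot@(0, -2, 1) [-x clear] — {foot, stretcher}
3. runner@(0, -2, 0) [-y clear] — {foot, runner, stretcher}
4. dowel@(1, -2, 0) [-y clear] — {dowel, foot, runner, stretcher}
5. drawer_front@(0, -1, 0) [+y clear] — {dowel, drawer_front, foot, runner, stretcher}
6. back_panel@(0, 0, 0) [-x clear] — {back_panel, dowel, drawer_front, foot, runner, stretcher}
7. side_panel@(0, 0, -1) [+y clear] — {back_panel, dowel, drawer_front, foot, runner, side_panel, stretcher}
8. rail@(0, -1, -1) [-x clear] — {back_panel, dowel, drawer_front, foot, rail, runner, side_panel, stretcher}

stretcher; foot; runner; dowel; drawer_front; back_panel; side_panel; rail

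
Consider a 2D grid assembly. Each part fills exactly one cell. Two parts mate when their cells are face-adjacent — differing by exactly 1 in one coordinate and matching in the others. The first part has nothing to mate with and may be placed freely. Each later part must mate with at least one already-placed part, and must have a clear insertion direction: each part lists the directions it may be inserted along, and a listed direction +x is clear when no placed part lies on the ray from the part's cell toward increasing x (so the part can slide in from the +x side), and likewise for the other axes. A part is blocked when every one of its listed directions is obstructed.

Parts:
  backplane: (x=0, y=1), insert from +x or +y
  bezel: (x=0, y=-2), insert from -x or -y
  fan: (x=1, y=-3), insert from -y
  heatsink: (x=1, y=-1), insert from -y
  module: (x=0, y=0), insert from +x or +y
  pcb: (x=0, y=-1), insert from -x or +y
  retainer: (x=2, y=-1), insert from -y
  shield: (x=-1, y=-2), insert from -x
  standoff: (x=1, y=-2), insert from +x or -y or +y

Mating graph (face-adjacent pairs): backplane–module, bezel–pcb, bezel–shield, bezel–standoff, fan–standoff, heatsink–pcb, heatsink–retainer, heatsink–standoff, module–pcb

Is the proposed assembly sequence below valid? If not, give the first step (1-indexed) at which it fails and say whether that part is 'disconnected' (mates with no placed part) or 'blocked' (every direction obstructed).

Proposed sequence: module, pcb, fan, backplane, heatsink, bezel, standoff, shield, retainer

1. module@(0, 0) [+x clear] — {module}
2. pcb@(0, -1) [-x clear] — {module, pcb}
3. fan@(1, -3) — no placed neighbour ⇒ disconnected

Invalid at step 3 (disconnected)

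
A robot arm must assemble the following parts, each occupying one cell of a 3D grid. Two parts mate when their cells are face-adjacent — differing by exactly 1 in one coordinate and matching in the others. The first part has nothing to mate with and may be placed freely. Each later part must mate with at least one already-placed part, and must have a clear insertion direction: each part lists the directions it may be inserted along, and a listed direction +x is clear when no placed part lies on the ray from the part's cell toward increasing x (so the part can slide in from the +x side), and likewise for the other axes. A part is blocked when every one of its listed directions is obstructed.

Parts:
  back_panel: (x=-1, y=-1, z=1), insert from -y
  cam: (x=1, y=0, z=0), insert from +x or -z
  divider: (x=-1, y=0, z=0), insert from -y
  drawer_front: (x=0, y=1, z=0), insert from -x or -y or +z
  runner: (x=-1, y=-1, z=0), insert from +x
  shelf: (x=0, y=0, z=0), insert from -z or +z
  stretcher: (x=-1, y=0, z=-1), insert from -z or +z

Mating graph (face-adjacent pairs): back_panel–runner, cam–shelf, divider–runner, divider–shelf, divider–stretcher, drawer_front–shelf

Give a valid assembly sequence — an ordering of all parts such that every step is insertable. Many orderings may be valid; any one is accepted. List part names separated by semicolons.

drawer_front; shelf; divider; runner; stretcher; back_panel; cam

1. drawer_front@(0, 1, 0) [-x clear] — {drawer_front}
2. shelf@(0, 0, 0) [-z clear] — {drawer_front, shelf}
3. divider@(-1, 0, 0) [-y clear] — {divider, drawer_front, shelf}
4. runner@(-1, -1, 0) [+x clear] — {divider, drawer_front, runner, shelf}
5. stretcher@(-1, 0, -1) [-z clear] — {divider, drawer_front, runner, shelf, stretcher}
6. back_panel@(-1, -1, 1) [-y clear] — {back_panel, divider, drawer_front, runner, shelf, stretcher}
7. cam@(1, 0, 0) [+x clear] — {back_panel, cam, divider, drawer_front, runner, shelf, stretcher}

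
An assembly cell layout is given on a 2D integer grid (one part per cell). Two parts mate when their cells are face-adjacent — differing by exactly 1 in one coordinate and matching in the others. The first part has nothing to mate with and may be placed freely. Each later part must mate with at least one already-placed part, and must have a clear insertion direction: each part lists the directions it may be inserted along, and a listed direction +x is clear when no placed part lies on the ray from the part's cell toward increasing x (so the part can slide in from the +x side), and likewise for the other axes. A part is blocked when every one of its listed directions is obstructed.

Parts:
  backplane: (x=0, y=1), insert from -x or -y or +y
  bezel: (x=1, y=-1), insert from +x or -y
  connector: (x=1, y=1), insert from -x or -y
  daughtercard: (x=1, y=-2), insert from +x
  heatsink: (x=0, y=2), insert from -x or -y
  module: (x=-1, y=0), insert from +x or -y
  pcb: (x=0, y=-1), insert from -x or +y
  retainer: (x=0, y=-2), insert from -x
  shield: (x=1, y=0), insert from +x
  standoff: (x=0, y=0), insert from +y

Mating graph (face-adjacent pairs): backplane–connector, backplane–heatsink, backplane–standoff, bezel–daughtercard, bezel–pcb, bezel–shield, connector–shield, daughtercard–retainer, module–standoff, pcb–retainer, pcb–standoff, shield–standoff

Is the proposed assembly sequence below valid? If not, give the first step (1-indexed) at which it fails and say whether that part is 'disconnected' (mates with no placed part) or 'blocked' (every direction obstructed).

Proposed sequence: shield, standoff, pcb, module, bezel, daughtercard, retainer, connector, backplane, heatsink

Valid

1. shield@(1, 0) [+x clear] — {shield}
2. standoff@(0, 0) [+y clear] — {shield, standoff}
3. pcb@(0, -1) [-x clear] — {pcb, shield, standoff}
4. module@(-1, 0) [-y clear] — {module, pcb, shield, standoff}
5. bezel@(1, -1) [+x clear] — {bezel, module, pcb, shield, standoff}
6. daughtercard@(1, -2) [+x clear] — {bezel, daughtercard, module, pcb, shield, standoff}
7. retainer@(0, -2) [-x clear] — {bezel, daughtercard, module, pcb, retainer, shield, standoff}
8. connector@(1, 1) [-x clear] — {bezel, connector, daughtercard, module, pcb, retainer, shield, standoff}
9. backplane@(0, 1) [-x clear] — {backplane, bezel, connector, daughtercard, module, pcb, retainer, shield, standoff}
10. heatsink@(0, 2) [-x clear] — {backplane, bezel, connector, daughtercard, heatsink, module, pcb, retainer, shield, standoff}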